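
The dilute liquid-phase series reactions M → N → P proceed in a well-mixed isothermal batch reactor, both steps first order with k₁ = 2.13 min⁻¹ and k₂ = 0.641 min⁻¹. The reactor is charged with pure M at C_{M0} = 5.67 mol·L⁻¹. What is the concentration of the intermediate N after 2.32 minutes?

The intermediate concentration in a first-order A→B→C sequence is C_N = k₁C_{M0}(e^(−k₁t) − e^(−k₂t))/(k₂−k₁).
e^(−k₁t) = e^(−2.13×2.32) = e^(−4.942) = 0.007143; e^(−k₂t) = e^(−1.487) = 0.2260.
C_N = 2.13×5.67/(0.641−2.13) × (0.007143−0.2260) = (-8.111)×(-0.2189) = 1.775 mol·L⁻¹.

1.78 mol·L⁻¹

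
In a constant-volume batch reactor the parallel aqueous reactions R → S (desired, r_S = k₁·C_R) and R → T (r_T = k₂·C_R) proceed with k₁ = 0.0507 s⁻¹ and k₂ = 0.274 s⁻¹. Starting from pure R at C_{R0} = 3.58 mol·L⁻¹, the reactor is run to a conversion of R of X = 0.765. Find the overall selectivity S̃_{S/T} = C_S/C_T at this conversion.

C_R = C_{R0}(1−X) = 0.8413 mol·L⁻¹.
Both paths are first order in R, so the instantaneous fraction to S is constant: dC_S/d(−C_R) = k₁/(k₁+k₂) = 0.1561.
C_S = 0.1561·(C_{R0}−C_R) = 0.1561×2.739 = 0.428 mol·L⁻¹.
C_T = (C_{R0}−C_R)−C_S = 2.311 mol·L⁻¹; S̃_{S/T} = 0.4276/2.311 = 0.185.

0.185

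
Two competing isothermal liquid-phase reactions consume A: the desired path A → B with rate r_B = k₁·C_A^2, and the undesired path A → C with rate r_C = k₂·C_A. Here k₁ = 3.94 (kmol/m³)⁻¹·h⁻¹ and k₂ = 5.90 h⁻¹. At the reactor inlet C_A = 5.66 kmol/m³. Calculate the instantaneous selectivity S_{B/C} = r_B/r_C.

S_{B/C} = r_B/r_C = (k₁·C_A^2)/(k₂·C_A) = (k₁/k₂)·C_A.
= (3.94×5.660^2) / (5.90×5.660) = 126.2/33.39 = 3.78.

3.78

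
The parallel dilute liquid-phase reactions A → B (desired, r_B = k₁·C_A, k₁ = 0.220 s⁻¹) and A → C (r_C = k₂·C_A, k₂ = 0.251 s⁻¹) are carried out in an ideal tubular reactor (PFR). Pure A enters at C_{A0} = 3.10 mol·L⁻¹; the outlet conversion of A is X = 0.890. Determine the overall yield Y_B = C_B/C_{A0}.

C_A = C_{A0}(1−X) = 0.3410 mol·L⁻¹.
Both paths are first order in A, so the instantaneous fraction to B is constant: dC_B/d(−C_A) = k₁/(k₁+k₂) = 0.4671.
C_B = 0.4671·(C_{A0}−C_A) = 0.4671×2.759 = 1.29 mol·L⁻¹.
Y_B = C_B/C_{A0} = 1.289/3.10 = 0.416.

0.416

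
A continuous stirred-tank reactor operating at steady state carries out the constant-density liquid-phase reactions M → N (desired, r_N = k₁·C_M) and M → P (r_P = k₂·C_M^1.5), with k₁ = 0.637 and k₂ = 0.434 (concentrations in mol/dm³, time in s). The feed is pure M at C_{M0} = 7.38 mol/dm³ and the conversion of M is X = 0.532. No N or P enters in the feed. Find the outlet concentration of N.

Exit C_M = C_{M0}(1−X) = 7.38×0.468 = 3.454 mol/dm³.
In a CSTR the entire volume is at exit conditions, so r_N = 0.637×3.454 = 2.200 and r_P = 0.434×3.454^1.5 = 2.786.
Fraction of consumed M going to N: r_N/(r_N+r_P) = 0.4413.
C_N = 0.4413·C_{M0}·X = 0.4413×7.38×0.532 = 1.73 mol/dm³.

1.73 mol/dm³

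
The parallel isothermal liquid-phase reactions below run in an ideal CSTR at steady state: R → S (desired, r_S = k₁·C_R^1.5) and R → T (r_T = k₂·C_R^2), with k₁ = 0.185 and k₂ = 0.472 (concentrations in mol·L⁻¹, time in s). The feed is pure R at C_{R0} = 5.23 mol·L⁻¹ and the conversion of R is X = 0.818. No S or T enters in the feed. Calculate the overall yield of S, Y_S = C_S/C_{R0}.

0.234

Exit C_R = C_{R0}(1−X) = 5.23×0.182 = 0.9519 mol·L⁻¹.
Rates in a CSTR are evaluated at the outlet concentration: r_S = 0.185×0.9519^1.5 = 0.1718, r_T = 0.472×0.9519^2 = 0.4276.
Fraction of consumed R going to S: r_S/(r_S+r_T) = 0.2866.
C_S = 0.2866·C_{R0}·X = 0.2866×5.23×0.818 = 1.23 mol·L⁻¹; Y_S = C_S/C_{R0} = 0.234.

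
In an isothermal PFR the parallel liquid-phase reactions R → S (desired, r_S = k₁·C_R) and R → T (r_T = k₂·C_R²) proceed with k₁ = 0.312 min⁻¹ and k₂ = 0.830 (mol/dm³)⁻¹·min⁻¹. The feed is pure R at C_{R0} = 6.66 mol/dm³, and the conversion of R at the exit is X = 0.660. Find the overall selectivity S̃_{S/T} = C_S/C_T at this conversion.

C_R = C_{R0}(1−X) = 2.264 mol/dm³.
Along a PFR/batch, dC_S/dC_R = −r_S/(r_S+r_T) = −k₁/(k₁+k₂·C_R).
Integrating from C_{R0} to C_R: C_S = (0.312/0.830)·ln[(0.312+0.830·6.66)/(0.312+0.830·2.26)] = 0.3759·ln(5.840/2.191) = 0.3684 mol/dm³.
C_T = (C_{R0}−C_R)−C_S = 4.027 mol/dm³; S̃_{S/T} = 0.3684/4.027 = 0.0915.

0.0915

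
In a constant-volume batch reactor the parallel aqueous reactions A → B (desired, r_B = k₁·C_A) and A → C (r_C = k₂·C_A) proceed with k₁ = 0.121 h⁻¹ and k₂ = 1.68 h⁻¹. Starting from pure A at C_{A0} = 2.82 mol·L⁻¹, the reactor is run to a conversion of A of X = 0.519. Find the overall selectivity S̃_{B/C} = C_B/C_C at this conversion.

C_A = C_{A0}(1−X) = 1.356 mol·L⁻¹.
Both paths are first order in A, so the instantaneous fraction to B is constant: dC_B/d(−C_A) = k₁/(k₁+k₂) = 0.06718.
C_B = 0.06718·(C_{A0}−C_A) = 0.06718×1.464 = 0.0983 mol·L⁻¹.
C_C = (C_{A0}−C_A)−C_B = 1.365 mol·L⁻¹; S̃_{B/C} = 0.09833/1.365 = 0.0720.

0.0720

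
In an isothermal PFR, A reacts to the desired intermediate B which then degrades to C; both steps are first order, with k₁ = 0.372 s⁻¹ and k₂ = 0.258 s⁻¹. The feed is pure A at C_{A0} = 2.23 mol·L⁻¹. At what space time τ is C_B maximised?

3.21 s

For first-order series the maximum of C_B occurs at τ_opt = ln(k₂/k₁)/(k₂−k₁).
= ln(0.258/0.372)/(0.258−0.372) = ln(0.6935)/-0.1140 = -0.3659/-0.1140 = 3.21 s.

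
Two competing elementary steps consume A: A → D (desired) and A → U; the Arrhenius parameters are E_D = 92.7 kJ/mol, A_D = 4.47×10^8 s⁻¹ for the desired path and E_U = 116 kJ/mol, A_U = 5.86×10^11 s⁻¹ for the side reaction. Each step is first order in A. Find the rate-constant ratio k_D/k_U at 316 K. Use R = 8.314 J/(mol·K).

Since both paths have the same order in A, the concentration cancels and S_{D/U} = k_D/k_U = (A_D/A_U)·exp[(E_U−E_D)/(RT)].
(E_U−E_D)/(RT) = (116−92.7)×10³/(8.314×316) = 23300/2627 = 8.869.
k_D/k_U = (4.47×10^8/5.86×10^11)·exp(8.869) = 7.628×10^-4 × 7106 = 5.42.

5.42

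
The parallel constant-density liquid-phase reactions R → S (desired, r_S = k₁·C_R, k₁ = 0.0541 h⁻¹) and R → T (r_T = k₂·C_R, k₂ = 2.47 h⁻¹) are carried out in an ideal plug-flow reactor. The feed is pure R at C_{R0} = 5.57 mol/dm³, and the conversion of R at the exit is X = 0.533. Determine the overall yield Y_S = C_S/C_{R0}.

C_R = C_{R0}(1−X) = 2.601 mol/dm³.
Both paths are first order in R, so the instantaneous fraction to S is constant: dC_S/d(−C_R) = k₁/(k₁+k₂) = 0.02143.
C_S = 0.02143·(C_{R0}−C_R) = 0.02143×2.969 = 0.0636 mol/dm³.
Y_S = C_S/C_{R0} = 0.06363/5.57 = 0.0114.

0.0114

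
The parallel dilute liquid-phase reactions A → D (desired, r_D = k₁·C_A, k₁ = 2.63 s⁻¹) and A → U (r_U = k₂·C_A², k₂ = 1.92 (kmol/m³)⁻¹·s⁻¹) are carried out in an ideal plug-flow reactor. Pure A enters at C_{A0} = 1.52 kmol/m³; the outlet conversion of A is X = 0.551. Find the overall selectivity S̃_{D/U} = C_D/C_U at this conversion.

1.27

C_A = C_{A0}(1−X) = 0.6825 kmol/m³.
Along a PFR/batch, dC_D/dC_A = −r_D/(r_D+r_U) = −k₁/(k₁+k₂·C_A).
Integrating from C_{A0} to C_A: C_D = (2.63/1.92)·ln[(2.63+1.92·1.52)/(2.63+1.92·0.682)] = 1.370·ln(5.548/3.940) = 0.4688 kmol/m³.
C_U = (C_{A0}−C_A)−C_D = 0.3687 kmol/m³; S̃_{D/U} = 0.4688/0.3687 = 1.27.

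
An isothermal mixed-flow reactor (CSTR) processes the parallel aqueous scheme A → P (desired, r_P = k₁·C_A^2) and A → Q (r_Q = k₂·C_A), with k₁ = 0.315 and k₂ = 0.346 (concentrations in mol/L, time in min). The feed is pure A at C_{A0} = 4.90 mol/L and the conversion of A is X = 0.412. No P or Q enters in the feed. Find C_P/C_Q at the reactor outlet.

2.62

Exit C_A = C_{A0}(1−X) = 4.90×0.588 = 2.881 mol/L.
In a CSTR the entire volume is at exit conditions, so r_P = 0.315×2.881^2 = 2.615 and r_Q = 0.346×2.881 = 0.9969.
Overall selectivity = C_P/C_Q = r_Pτ/(r_Qτ) = r_P/r_Q = 2.62.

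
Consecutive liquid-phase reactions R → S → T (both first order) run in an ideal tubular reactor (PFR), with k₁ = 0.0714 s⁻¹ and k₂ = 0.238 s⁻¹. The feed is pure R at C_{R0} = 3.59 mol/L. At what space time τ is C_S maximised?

7.23 s

Setting dC_S/dτ = 0 gives τ_opt = ln(k₂/k₁)/(k₂−k₁).
= ln(0.238/0.0714)/(0.238−0.0714) = ln(3.333)/0.1666 = 1.204/0.1666 = 7.23 s.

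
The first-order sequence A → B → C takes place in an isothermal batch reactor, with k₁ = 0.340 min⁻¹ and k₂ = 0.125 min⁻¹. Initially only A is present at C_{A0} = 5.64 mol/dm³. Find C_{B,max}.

3.15 mol/dm³

For a first-order series the maximum intermediate yield is C_{B,max}/C_{A0} = (k₁/k₂)^[k₂/(k₂−k₁)].
= (0.340/0.125)^(0.125/(0.125−0.340)) = (2.720)^(-0.5814) = 0.5589.
C_{B,max} = 0.5589×5.64 = 3.15 mol/dm³.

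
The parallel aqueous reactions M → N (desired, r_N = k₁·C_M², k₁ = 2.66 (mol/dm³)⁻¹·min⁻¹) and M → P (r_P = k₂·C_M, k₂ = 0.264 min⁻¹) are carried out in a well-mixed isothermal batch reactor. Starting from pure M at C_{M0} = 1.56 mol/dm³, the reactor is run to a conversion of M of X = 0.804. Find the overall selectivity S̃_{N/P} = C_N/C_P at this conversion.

7.96

C_M = C_{M0}(1−X) = 0.3058 mol/dm³.
Along a PFR/batch, dC_P/dC_M = −r_P/(r_N+r_P) = −k₂/(k₂+k₁·C_M).
Integrating from C_{M0} to C_M: C_P = (0.264/2.66)·ln[(0.264+2.66·1.56)/(0.264+2.66·0.306)] = 0.09925·ln(4.414/1.077) = 0.1400 mol/dm³.
Then C_N = (C_{M0}−C_M) − C_P = 1.254 − 0.1400 = 1.114 mol/dm³.
S̃_{N/P} = C_N/C_P = 1.114/0.1400 = 7.96.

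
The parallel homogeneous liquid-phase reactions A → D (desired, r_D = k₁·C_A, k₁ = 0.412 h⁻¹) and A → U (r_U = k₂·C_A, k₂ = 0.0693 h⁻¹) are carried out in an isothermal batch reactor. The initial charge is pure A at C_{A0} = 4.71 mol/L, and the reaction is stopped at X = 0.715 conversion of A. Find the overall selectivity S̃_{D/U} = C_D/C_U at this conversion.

C_A = C_{A0}(1−X) = 1.342 mol/L.
Both paths are first order in A, so the instantaneous fraction to D is constant: dC_D/d(−C_A) = k₁/(k₁+k₂) = 0.8560.
C_D = 0.8560·(C_{A0}−C_A) = 0.8560×3.368 = 2.88 mol/L.
C_U = (C_{A0}−C_A)−C_D = 0.4849 mol/L; S̃_{D/U} = 2.883/0.4849 = 5.95.

5.95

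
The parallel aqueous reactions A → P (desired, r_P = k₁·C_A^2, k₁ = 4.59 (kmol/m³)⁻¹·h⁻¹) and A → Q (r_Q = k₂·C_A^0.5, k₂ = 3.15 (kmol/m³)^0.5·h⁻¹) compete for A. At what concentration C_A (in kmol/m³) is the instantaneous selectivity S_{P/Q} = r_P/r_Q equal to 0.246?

0.305 kmol/m³

S_{P/Q} = (k₁/k₂)·C_A^1.5 ⇒ C_A = (S·k₂/k₁)^(1/1.5).
= (0.246×3.15/4.59)^(0.6667) = (0.1688)^(0.6667) = 0.305 kmol/m³.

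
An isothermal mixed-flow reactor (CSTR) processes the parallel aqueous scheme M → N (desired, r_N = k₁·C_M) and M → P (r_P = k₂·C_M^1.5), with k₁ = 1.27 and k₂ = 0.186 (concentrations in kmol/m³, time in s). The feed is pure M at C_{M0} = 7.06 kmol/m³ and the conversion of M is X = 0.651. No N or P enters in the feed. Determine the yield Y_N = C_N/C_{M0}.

0.529

Exit C_M = C_{M0}(1−X) = 7.06×0.349 = 2.464 kmol/m³.
In a CSTR the entire volume is at exit conditions, so r_N = 1.27×2.464 = 3.129 and r_P = 0.186×2.464^1.5 = 0.7194.
Fraction of consumed M going to N: r_N/(r_N+r_P) = 0.8131.
C_N = 0.8131·C_{M0}·X = 0.8131×7.06×0.651 = 3.74 kmol/m³; Y_N = C_N/C_{M0} = 0.529.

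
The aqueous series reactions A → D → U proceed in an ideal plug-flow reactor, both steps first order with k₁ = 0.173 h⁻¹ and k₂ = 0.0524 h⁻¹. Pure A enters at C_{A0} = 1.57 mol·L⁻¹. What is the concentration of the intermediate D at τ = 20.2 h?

For first-order series with pure A initially, C_D(τ) = k₁C_{A0}/(k₂−k₁)·(e^(−k₁τ) − e^(−k₂τ)).
e^(−k₁τ) = e^(−0.173×20.2) = e^(−3.495) = 0.03036; e^(−k₂τ) = e^(−1.058) = 0.3470.
C_D = 0.173×1.57/(0.0524−0.173) × (0.03036−0.3470) = (-2.252)×(-0.3166) = 0.7131 mol·L⁻¹.

0.713 mol·L⁻¹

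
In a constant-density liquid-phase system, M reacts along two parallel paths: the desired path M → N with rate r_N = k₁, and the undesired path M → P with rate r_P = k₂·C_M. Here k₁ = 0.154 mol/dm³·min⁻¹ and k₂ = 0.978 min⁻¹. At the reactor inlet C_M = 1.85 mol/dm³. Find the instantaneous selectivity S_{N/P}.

S_{N/P} = r_N/r_P = (k₁)/(k₂·C_M) = (k₁/k₂)·C_M⁻¹.
= (0.154) / (0.978×1.850) = 0.1540/1.809 = 0.0851.

0.0851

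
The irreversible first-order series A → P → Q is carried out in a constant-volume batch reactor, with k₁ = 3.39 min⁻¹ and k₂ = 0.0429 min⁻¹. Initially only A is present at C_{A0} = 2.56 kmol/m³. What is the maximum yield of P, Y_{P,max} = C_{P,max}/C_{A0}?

0.946

At the optimum, C_{P,max}/C_{A0} = (k₁/k₂)^[k₂/(k₂−k₁)].
= (3.39/0.0429)^(0.0429/(0.0429−3.39)) = (79.02)^(-0.01282) = 0.9455.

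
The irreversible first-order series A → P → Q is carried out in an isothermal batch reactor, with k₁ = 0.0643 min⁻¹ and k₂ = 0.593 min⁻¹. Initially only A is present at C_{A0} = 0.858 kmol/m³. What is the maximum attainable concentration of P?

Evaluating C_P at t_opt = ln(k₂/k₁)/(k₂−k₁) gives C_{P,max}/C_{A0} = (k₁/k₂)^[k₂/(k₂−k₁)].
= (0.0643/0.593)^(0.593/(0.593−0.0643)) = (0.1084)^(1.122) = 0.08276.
C_{P,max} = 0.08276×0.858 = 0.0710 kmol/m³.

0.0710 kmol/m³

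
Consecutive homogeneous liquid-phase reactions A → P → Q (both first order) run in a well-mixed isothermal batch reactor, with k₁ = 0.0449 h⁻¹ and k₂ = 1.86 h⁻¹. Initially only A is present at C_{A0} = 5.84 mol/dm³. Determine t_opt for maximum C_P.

The intermediate peaks when r₁ = r₂, i.e. k₁e^(−k₁t) = k₂e^(−k₂t), giving t_opt = ln(k₂/k₁)/(k₂−k₁).
= ln(1.86/0.0449)/(1.86−0.0449) = ln(41.43)/1.815 = 3.724/1.815 = 2.05 h.

2.05 h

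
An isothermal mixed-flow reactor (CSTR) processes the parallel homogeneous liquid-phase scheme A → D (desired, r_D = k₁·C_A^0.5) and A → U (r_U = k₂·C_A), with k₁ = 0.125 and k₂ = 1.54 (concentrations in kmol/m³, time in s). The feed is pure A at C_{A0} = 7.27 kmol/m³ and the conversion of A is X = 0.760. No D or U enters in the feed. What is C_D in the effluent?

0.320 kmol/m³

Exit C_A = C_{A0}(1−X) = 7.27×0.240 = 1.745 kmol/m³.
Rates in a CSTR are evaluated at the outlet concentration: r_D = 0.125×1.745^0.5 = 0.1651, r_U = 1.54×1.745 = 2.687.
Fraction of consumed A going to D: r_D/(r_D+r_U) = 0.05789.
C_D = 0.05789·C_{A0}·X = 0.05789×7.27×0.760 = 0.320 kmol/m³.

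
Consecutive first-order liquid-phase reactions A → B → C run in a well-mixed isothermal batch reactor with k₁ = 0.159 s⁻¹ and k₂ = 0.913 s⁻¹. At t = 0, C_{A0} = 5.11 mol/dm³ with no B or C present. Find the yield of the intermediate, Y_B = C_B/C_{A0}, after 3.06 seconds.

0.117

For first-order series with pure A initially, C_B(t) = k₁C_{A0}/(k₂−k₁)·(e^(−k₁t) − e^(−k₂t)).
e^(−k₁t) = e^(−0.159×3.06) = e^(−0.4865) = 0.6147; e^(−k₂t) = e^(−2.794) = 0.06119.
C_B = 0.159×5.11/(0.913−0.159) × (0.6147−0.06119) = 1.078×0.5536 = 0.5965 mol/dm³.
Y_B = C_B/C_{A0} = 0.5965/5.11 = 0.117.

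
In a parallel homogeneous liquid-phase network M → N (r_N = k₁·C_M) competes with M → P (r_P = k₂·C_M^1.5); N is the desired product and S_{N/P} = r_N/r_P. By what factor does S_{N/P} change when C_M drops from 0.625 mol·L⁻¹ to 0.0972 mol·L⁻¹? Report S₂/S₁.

S_{N/P} = (k₁/k₂)·C_M^-0.5, so S₂/S₁ = (C_{M,2}/C_{M,1})^-0.5.
= (0.0972/0.625)^(-0.5) = (0.1555)^(-0.5) = 2.54.
Selectivity toward N rises as C_M falls — low-concentration operation is favoured.

2.54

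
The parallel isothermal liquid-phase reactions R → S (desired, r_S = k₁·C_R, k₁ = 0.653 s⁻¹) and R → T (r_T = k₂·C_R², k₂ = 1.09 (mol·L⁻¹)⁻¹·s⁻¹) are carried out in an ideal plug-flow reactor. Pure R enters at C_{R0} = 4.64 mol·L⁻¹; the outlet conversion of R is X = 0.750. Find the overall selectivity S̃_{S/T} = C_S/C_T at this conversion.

C_R = C_{R0}(1−X) = 1.160 mol·L⁻¹.
Along a PFR/batch, dC_S/dC_R = −r_S/(r_S+r_T) = −k₁/(k₁+k₂·C_R).
Integrating from C_{R0} to C_R: C_S = (0.653/1.09)·ln[(0.653+1.09·4.64)/(0.653+1.09·1.16)] = 0.5991·ln(5.711/1.917) = 0.6538 mol·L⁻¹.
C_T = (C_{R0}−C_R)−C_S = 2.826 mol·L⁻¹; S̃_{S/T} = 0.6538/2.826 = 0.231.

0.231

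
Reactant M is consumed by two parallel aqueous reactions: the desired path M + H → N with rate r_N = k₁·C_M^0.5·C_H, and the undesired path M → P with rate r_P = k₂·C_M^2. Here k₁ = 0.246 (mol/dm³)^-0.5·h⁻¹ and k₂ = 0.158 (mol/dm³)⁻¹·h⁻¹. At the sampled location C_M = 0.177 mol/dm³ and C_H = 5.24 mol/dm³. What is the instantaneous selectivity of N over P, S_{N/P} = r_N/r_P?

110

S_{N/P} = r_N/r_P = (k₁·C_M^0.5·C_H)/(k₂·C_M^2) = (k₁/k₂)·C_M^-1.5·C_H.
= (0.246×0.1770^0.5×5.240) / (0.158×0.1770^2) = 0.5423/0.004950 = 110.
The undesired path is higher order in M, so low C_M (CSTR or dilute feed) favours N.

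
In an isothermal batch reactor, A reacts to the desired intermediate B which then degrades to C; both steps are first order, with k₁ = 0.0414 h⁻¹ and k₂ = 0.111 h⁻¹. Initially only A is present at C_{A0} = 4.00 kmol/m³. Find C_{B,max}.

Evaluating C_B at t_opt = ln(k₂/k₁)/(k₂−k₁) gives C_{B,max}/C_{A0} = (k₁/k₂)^[k₂/(k₂−k₁)].
= (0.0414/0.111)^(0.111/(0.111−0.0414)) = (0.3730)^(1.595) = 0.2074.
C_{B,max} = 0.2074×4.00 = 0.830 kmol/m³.

0.830 kmol/m³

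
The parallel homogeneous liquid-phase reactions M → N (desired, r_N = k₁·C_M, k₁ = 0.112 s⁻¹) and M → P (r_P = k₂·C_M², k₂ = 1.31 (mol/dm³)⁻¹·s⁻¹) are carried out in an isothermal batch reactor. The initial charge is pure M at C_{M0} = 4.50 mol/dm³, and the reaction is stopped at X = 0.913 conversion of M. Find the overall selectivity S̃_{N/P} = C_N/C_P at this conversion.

C_M = C_{M0}(1−X) = 0.3915 mol/dm³.
Along a PFR/batch, dC_N/dC_M = −r_N/(r_N+r_P) = −k₁/(k₁+k₂·C_M).
Integrating from C_{M0} to C_M: C_N = (0.112/1.31)·ln[(0.112+1.31·4.50)/(0.112+1.31·0.391)] = 0.08550·ln(6.007/0.6249) = 0.1935 mol/dm³.
C_P = (C_{M0}−C_M)−C_N = 3.915 mol/dm³; S̃_{N/P} = 0.1935/3.915 = 0.0494.

0.0494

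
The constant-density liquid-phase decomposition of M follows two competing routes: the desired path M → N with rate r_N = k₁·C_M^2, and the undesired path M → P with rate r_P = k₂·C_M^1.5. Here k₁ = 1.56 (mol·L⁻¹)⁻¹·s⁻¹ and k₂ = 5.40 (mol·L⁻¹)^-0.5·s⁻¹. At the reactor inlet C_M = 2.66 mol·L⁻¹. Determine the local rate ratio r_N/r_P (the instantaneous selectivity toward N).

S_{N/P} = r_N/r_P = (k₁·C_M^2)/(k₂·C_M^1.5) = (k₁/k₂)·C_M^0.5.
= (1.56×2.660^2) / (5.40×2.660^1.5) = 11.04/23.43 = 0.471.
Since the desired path is higher order in M, keeping C_M high (PFR or concentrated feed) favours N.

0.471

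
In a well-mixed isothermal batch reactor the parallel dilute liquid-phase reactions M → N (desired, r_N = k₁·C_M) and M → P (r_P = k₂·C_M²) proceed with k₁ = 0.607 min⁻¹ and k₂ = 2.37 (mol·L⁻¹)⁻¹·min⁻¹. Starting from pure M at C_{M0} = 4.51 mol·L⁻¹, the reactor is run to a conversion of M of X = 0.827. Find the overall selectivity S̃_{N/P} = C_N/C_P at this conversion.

0.117

C_M = C_{M0}(1−X) = 0.7802 mol·L⁻¹.
Along a PFR/batch, dC_N/dC_M = −r_N/(r_N+r_P) = −k₁/(k₁+k₂·C_M).
Integrating from C_{M0} to C_M: C_N = (0.607/2.37)·ln[(0.607+2.37·4.51)/(0.607+2.37·0.780)] = 0.2561·ln(11.30/2.456) = 0.3908 mol·L⁻¹.
C_P = (C_{M0}−C_M)−C_N = 3.339 mol·L⁻¹; S̃_{N/P} = 0.3908/3.339 = 0.117.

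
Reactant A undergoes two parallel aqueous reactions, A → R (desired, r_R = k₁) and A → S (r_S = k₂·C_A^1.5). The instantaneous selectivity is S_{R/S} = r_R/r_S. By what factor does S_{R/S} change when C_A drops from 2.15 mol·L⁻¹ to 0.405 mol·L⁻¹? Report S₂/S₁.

12.2

S_{R/S} = (k₁/k₂)·C_A^-1.5, so S₂/S₁ = (C_{A,2}/C_{A,1})^-1.5.
= (0.405/2.15)^(-1.5) = (0.1884)^(-1.5) = 12.2.
Selectivity toward R rises as C_A falls — low-concentration operation is favoured.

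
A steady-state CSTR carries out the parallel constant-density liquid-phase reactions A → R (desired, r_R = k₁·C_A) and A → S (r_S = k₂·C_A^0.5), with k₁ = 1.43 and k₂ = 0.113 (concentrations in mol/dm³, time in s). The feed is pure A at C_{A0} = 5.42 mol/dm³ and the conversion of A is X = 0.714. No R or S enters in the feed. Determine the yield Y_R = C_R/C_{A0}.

Exit C_A = C_{A0}(1−X) = 5.42×0.286 = 1.550 mol/dm³.
A CSTR operates uniformly at the exit composition, giving r_R = 2.217 and r_S = 0.1407 (each k·C_A^n at C_A = 1.550).
Fraction of consumed A going to R: r_R/(r_R+r_S) = 0.9403.
C_R = 0.9403·C_{A0}·X = 0.9403×5.42×0.714 = 3.64 mol/dm³; Y_R = C_R/C_{A0} = 0.671.

0.671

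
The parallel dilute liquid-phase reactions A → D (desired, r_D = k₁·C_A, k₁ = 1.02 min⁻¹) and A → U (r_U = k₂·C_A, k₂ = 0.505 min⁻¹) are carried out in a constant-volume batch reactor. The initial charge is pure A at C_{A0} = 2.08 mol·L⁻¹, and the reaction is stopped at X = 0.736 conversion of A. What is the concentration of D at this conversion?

1.02 mol·L⁻¹

C_A = C_{A0}(1−X) = 0.5491 mol·L⁻¹.
Both paths are first order in A, so the instantaneous fraction to D is constant: dC_D/d(−C_A) = k₁/(k₁+k₂) = 0.6689.
C_D = 0.6689·(C_{A0}−C_A) = 0.6689×1.531 = 1.02 mol·L⁻¹.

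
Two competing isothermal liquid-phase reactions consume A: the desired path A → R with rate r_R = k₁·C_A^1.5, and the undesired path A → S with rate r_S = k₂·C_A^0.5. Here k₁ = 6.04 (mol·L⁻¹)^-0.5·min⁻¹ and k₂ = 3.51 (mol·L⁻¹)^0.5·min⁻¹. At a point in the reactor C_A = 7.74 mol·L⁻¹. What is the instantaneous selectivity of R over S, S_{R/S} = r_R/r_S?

S_{R/S} = r_R/r_S = (k₁·C_A^1.5)/(k₂·C_A^0.5) = (k₁/k₂)·C_A.
= (6.04×7.740^1.5) / (3.51×7.740^0.5) = 130.1/9.765 = 13.3.
Since the desired path is higher order in A, keeping C_A high (PFR or concentrated feed) favours R.

13.3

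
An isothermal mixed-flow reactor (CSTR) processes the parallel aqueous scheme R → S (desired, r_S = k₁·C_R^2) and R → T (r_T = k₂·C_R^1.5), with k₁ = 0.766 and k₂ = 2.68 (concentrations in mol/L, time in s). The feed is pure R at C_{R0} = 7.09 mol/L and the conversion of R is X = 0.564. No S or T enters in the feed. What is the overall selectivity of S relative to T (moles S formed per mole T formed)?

Exit C_R = C_{R0}(1−X) = 7.09×0.436 = 3.091 mol/L.
In a CSTR the entire volume is at exit conditions, so r_S = 0.766×3.091^2 = 7.320 and r_T = 2.68×3.091^1.5 = 14.57.
Overall selectivity = C_S/C_T = r_Sτ/(r_Tτ) = r_S/r_T = 0.503.

0.503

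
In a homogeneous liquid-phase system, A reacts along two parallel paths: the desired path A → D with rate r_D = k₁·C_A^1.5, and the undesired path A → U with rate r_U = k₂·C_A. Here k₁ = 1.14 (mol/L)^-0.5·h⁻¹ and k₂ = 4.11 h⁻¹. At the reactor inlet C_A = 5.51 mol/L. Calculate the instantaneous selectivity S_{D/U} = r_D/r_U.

S_{D/U} = r_D/r_U = (k₁·C_A^1.5)/(k₂·C_A) = (k₁/k₂)·C_A^0.5.
= (1.14×5.510^1.5) / (4.11×5.510) = 14.74/22.65 = 0.651.
Since the desired path is higher order in A, keeping C_A high (PFR or concentrated feed) favours D.

0.651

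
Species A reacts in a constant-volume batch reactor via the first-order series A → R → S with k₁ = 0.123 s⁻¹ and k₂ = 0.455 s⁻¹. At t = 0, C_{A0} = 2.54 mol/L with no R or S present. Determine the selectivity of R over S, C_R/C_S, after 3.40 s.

The intermediate concentration in a first-order A→B→C sequence is C_R = k₁C_{A0}(e^(−k₁t) − e^(−k₂t))/(k₂−k₁).
e^(−k₁t) = e^(−0.123×3.40) = e^(−0.4182) = 0.6582; e^(−k₂t) = e^(−1.547) = 0.2129.
C_R = 0.123×2.54/(0.455−0.123) × (0.6582−0.2129) = 0.9410×0.4453 = 0.4191 mol/L.
C_A = C_{A0}e^(−k₁t) = 1.672 mol/L, so C_S = C_{A0}−C_A−C_R = 0.4490 mol/L; C_R/C_S = 0.933.

0.933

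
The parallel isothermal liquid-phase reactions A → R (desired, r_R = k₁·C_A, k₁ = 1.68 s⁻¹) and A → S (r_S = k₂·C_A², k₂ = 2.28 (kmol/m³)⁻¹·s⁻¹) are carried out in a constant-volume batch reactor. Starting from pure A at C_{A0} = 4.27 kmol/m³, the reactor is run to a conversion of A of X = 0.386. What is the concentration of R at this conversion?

0.294 kmol/m³

C_A = C_{A0}(1−X) = 2.622 kmol/m³.
Along a PFR/batch, dC_R/dC_A = −r_R/(r_R+r_S) = −k₁/(k₁+k₂·C_A).
Integrating from C_{A0} to C_A: C_R = (1.68/2.28)·ln[(1.68+2.28·4.27)/(1.68+2.28·2.62)] = 0.7368·ln(11.42/7.658) = 0.2942 kmol/m³.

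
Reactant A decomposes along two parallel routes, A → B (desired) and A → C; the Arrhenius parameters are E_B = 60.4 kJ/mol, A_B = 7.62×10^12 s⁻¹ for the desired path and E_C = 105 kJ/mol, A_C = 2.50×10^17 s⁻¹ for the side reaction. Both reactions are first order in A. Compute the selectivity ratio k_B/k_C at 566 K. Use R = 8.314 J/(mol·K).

k_B/k_C = (A_B/A_C)·exp[−(E_B−E_C)/(RT)] = (A_B/A_C)·exp[(E_C−E_B)/(RT)].
(E_C−E_B)/(RT) = (105−60.4)×10³/(8.314×566) = 44600/4706 = 9.478.
k_B/k_C = (7.62×10^12/2.50×10^17)·exp(9.478) = 3.048×10^-5 × 13067 = 0.398.
Since E_B < E_C, lowering the temperature improves selectivity toward B.

0.398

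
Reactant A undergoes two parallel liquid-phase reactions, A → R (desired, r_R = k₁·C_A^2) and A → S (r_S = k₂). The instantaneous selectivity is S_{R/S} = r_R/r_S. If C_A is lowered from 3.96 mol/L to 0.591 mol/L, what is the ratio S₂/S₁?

S_{R/S} = (k₁/k₂)·C_A^2, so S₂/S₁ = (C_{A,2}/C_{A,1})^2.
= (0.591/3.96)^2 = (0.1492)^2 = 0.0223.

0.0223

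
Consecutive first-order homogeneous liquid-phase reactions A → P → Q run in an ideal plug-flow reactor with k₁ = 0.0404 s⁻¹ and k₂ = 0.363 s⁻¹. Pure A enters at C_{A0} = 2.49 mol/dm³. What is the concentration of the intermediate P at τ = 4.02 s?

The intermediate concentration in a first-order A→B→C sequence is C_P = k₁C_{A0}(e^(−k₁τ) − e^(−k₂τ))/(k₂−k₁).
e^(−k₁τ) = e^(−0.0404×4.02) = e^(−0.1624) = 0.8501; e^(−k₂τ) = e^(−1.459) = 0.2324.
C_P = 0.0404×2.49/(0.363−0.0404) × (0.8501−0.2324) = 0.3118×0.6177 = 0.1926 mol/dm³.

0.193 mol/dm³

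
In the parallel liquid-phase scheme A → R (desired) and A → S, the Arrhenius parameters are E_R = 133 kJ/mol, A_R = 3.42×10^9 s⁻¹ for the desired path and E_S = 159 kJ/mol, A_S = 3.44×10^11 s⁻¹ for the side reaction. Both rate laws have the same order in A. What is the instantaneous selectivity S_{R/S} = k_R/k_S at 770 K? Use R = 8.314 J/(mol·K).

k_R/k_S = (A_R/A_S)·exp[−(E_R−E_S)/(RT)] = (A_R/A_S)·exp[(E_S−E_R)/(RT)].
(E_S−E_R)/(RT) = (159−133)×10³/(8.314×770) = 26000/6402 = 4.061.
k_R/k_S = (3.42×10^9/3.44×10^11)·exp(4.061) = 0.009942 × 58.05 = 0.577.
Since E_R < E_S, lowering the temperature improves selectivity toward R.

0.577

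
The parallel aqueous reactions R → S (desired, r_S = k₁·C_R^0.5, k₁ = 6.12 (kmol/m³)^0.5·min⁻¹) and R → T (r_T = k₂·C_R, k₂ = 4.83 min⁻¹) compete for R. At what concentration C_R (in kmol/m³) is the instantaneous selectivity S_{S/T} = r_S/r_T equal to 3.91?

0.105 kmol/m³

S_{S/T} = (k₁/k₂)·C_R^-0.5 ⇒ C_R = (S·k₂/k₁)^(-2).
= (3.91×4.83/6.12)^(-2) = (3.086)^(-2) = 0.105 kmol/m³.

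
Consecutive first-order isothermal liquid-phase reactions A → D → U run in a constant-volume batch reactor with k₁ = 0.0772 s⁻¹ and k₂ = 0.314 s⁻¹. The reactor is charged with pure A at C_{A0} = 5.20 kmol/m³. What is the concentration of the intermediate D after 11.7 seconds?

The intermediate concentration in a first-order A→B→C sequence is C_D = k₁C_{A0}(e^(−k₁t) − e^(−k₂t))/(k₂−k₁).
e^(−k₁t) = e^(−0.0772×11.7) = e^(−0.9032) = 0.4053; e^(−k₂t) = e^(−3.674) = 0.02538.
C_D = 0.0772×5.20/(0.314−0.0772) × (0.4053−0.02538) = 1.695×0.3799 = 0.6440 kmol/m³.

0.644 kmol/m³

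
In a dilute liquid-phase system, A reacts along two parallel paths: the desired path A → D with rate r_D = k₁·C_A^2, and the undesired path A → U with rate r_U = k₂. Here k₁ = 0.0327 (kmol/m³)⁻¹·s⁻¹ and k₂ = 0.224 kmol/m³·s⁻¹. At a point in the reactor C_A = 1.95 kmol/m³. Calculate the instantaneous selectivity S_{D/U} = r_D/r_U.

S_{D/U} = r_D/r_U = (k₁·C_A^2)/(k₂) = (k₁/k₂)·C_A^2.
= (0.0327×1.950^2) / (0.224) = 0.1243/0.2240 = 0.555.

0.555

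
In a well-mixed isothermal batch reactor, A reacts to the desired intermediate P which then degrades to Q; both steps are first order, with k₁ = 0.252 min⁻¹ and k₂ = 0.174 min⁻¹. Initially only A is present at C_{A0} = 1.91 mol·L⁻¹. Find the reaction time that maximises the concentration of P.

4.75 min

Setting dC_P/dt = 0 gives t_opt = ln(k₂/k₁)/(k₂−k₁).
= ln(0.174/0.252)/(0.174−0.252) = ln(0.6905)/-0.07800 = -0.3704/-0.07800 = 4.75 min.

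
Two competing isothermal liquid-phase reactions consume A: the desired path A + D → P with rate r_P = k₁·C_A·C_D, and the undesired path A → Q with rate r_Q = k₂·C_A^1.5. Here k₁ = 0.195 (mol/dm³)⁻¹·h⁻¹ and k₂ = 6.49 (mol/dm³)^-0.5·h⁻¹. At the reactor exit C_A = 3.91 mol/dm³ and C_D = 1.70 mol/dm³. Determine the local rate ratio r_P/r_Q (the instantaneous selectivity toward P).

S_{P/Q} = r_P/r_Q = (k₁·C_A·C_D)/(k₂·C_A^1.5) = (k₁/k₂)·C_A^-0.5·C_D.
= (0.195×3.910×1.700) / (6.49×3.910^1.5) = 1.296/50.18 = 0.0258.
The undesired path is higher order in A, so low C_A (CSTR or dilute feed) favours P.

0.0258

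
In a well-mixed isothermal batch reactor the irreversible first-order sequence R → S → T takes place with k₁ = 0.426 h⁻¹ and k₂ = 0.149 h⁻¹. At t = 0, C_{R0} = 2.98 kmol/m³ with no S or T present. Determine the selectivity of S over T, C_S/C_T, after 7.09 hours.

0.935

Solving the coupled first-order balances gives C_S(t) = [k₁/(k₂−k₁)]·C_{R0}·(e^(−k₁t) − e^(−k₂t)).
e^(−k₁t) = e^(−0.426×7.09) = e^(−3.020) = 0.04878; e^(−k₂t) = e^(−1.056) = 0.3477.
C_S = 0.426×2.98/(0.149−0.426) × (0.04878−0.3477) = (-4.583)×(-0.2989) = 1.370 kmol/m³.
C_R = C_{R0}e^(−k₁t) = 0.1454 kmol/m³, so C_T = C_{R0}−C_R−C_S = 1.465 kmol/m³; C_S/C_T = 0.935.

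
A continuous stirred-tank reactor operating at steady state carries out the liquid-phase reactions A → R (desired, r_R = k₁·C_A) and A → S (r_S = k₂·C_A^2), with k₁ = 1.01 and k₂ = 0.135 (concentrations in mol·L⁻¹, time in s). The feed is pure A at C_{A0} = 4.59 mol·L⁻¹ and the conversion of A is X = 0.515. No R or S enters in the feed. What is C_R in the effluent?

1.82 mol·L⁻¹

Exit C_A = C_{A0}(1−X) = 4.59×0.485 = 2.226 mol·L⁻¹.
Rates in a CSTR are evaluated at the outlet concentration: r_R = 1.01×2.226 = 2.248, r_S = 0.135×2.226^2 = 0.6690.
Fraction of consumed A going to R: r_R/(r_R+r_S) = 0.7707.
C_R = 0.7707·C_{A0}·X = 0.7707×4.59×0.515 = 1.82 mol·L⁻¹.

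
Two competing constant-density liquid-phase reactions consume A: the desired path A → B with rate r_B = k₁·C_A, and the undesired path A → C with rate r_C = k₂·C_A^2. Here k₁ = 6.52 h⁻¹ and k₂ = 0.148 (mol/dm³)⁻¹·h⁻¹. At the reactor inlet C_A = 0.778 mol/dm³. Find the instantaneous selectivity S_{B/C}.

S_{B/C} = r_B/r_C = (k₁·C_A)/(k₂·C_A^2) = (k₁/k₂)·C_A⁻¹.
= (6.52×0.7780) / (0.148×0.7780^2) = 5.073/0.08958 = 56.6.
The undesired path is higher order in A, so low C_A (CSTR or dilute feed) favours B.

56.6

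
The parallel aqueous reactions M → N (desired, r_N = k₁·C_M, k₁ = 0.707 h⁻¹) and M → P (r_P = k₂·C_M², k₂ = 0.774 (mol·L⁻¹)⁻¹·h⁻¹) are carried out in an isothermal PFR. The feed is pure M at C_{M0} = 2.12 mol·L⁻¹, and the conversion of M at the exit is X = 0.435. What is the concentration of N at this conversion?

0.331 mol·L⁻¹

C_M = C_{M0}(1−X) = 1.198 mol·L⁻¹.
Along a PFR/batch, dC_N/dC_M = −r_N/(r_N+r_P) = −k₁/(k₁+k₂·C_M).
Integrating from C_{M0} to C_M: C_N = (0.707/0.774)·ln[(0.707+0.774·2.12)/(0.707+0.774·1.20)] = 0.9134·ln(2.348/1.634) = 0.3310 mol·L⁻¹.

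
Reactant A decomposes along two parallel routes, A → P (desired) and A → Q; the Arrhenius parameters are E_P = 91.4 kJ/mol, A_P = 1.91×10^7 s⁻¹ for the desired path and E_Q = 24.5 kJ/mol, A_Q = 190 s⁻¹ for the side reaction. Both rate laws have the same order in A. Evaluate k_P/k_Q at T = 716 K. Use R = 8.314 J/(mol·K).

1.32

Since both paths have the same order in A, the concentration cancels and S_{P/Q} = k_P/k_Q = (A_P/A_Q)·exp[(E_Q−E_P)/(RT)].
(E_Q−E_P)/(RT) = (24.5−91.4)×10³/(8.314×716) = -66900/5953 = -11.24.
k_P/k_Q = (1.91×10^7/190)·exp(-11.24) = 1.005×10^5 × 1.316×10^-5 = 1.32.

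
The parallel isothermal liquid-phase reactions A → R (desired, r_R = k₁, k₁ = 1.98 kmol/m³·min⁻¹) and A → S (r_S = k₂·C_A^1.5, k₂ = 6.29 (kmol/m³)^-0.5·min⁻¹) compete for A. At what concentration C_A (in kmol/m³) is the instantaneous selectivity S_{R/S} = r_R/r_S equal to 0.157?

1.59 kmol/m³

S_{R/S} = (k₁/k₂)·C_A^-1.5 ⇒ C_A = (S·k₂/k₁)^(1/(-1.5)).
= (0.157×6.29/1.98)^(-0.6667) = (0.4988)^(-0.6667) = 1.59 kmol/m³.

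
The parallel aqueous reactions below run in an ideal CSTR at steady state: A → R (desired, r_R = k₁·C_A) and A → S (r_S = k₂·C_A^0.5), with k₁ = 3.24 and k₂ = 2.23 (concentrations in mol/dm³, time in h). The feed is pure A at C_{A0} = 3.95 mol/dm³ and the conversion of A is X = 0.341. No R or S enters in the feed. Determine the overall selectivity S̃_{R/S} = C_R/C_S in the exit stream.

2.34

Exit C_A = C_{A0}(1−X) = 3.95×0.659 = 2.603 mol/dm³.
Rates in a CSTR are evaluated at the outlet concentration: r_R = 3.24×2.603 = 8.434, r_S = 2.23×2.603^0.5 = 3.598.
Overall selectivity = C_R/C_S = r_Rτ/(r_Sτ) = r_R/r_S = 2.34.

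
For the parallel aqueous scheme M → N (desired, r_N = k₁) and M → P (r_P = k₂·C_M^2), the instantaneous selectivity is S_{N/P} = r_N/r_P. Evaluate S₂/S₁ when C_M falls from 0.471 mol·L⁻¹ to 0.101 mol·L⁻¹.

S_{N/P} = (k₁/k₂)·C_M^-2, so S₂/S₁ = (C_{M,2}/C_{M,1})^-2.
= (0.101/0.471)^(-2) = (0.2144)^(-2) = 21.7.
Selectivity toward N rises as C_M falls — low-concentration operation is favoured.

21.7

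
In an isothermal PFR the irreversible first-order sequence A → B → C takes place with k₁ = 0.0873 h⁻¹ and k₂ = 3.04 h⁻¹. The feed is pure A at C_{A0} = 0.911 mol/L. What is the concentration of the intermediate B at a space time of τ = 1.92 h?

Solving the coupled first-order balances gives C_B(τ) = [k₁/(k₂−k₁)]·C_{A0}·(e^(−k₁τ) − e^(−k₂τ)).
e^(−k₁τ) = e^(−0.0873×1.92) = e^(−0.1676) = 0.8457; e^(−k₂τ) = e^(−5.837) = 0.002918.
C_B = 0.0873×0.911/(3.04−0.0873) × (0.8457−0.002918) = 0.02693×0.8428 = 0.02270 mol/L.

0.0227 mol/L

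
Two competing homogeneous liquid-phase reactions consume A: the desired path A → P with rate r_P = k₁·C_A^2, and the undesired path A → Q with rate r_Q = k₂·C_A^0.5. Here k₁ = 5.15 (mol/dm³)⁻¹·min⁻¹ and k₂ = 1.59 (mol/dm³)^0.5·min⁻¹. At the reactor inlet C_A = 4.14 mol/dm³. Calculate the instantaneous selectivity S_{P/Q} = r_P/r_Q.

S_{P/Q} = r_P/r_Q = (k₁·C_A^2)/(k₂·C_A^0.5) = (k₁/k₂)·C_A^1.5.
= (5.15×4.140^2) / (1.59×4.140^0.5) = 88.27/3.235 = 27.3.
Since the desired path is higher order in A, keeping C_A high (PFR or concentrated feed) favours P.

27.3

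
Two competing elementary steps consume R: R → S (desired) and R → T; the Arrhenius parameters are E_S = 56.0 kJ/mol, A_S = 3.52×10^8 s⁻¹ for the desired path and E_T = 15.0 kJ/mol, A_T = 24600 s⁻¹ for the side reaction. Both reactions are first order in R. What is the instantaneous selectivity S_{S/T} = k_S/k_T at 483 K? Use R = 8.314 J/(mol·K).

Since both paths have the same order in R, the concentration cancels and S_{S/T} = k_S/k_T = (A_S/A_T)·exp[(E_T−E_S)/(RT)].
(E_T−E_S)/(RT) = (15.0−56.0)×10³/(8.314×483) = -41000/4016 = -10.21.
k_S/k_T = (3.52×10^8/24600)·exp(-10.21) = 14309 × 3.680×10^-5 = 0.527.

0.527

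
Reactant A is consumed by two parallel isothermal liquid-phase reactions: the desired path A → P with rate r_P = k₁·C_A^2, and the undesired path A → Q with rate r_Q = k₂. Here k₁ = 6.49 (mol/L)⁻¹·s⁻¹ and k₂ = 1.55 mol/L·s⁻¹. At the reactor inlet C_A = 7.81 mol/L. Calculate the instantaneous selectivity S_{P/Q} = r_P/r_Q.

S_{P/Q} = r_P/r_Q = (k₁·C_A^2)/(k₂) = (k₁/k₂)·C_A^2.
= (6.49×7.810^2) / (1.55) = 395.9/1.550 = 255.
Since the desired path is higher order in A, keeping C_A high (PFR or concentrated feed) favours P.

255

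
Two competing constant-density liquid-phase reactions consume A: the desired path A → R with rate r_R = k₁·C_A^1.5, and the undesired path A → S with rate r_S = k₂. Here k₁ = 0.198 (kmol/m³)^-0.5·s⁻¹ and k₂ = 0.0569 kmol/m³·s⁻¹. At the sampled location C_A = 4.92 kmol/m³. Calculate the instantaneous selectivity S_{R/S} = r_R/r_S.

S_{R/S} = r_R/r_S = (k₁·C_A^1.5)/(k₂) = (k₁/k₂)·C_A^1.5.
= (0.198×4.920^1.5) / (0.0569) = 2.161/0.05690 = 38.0.

38.0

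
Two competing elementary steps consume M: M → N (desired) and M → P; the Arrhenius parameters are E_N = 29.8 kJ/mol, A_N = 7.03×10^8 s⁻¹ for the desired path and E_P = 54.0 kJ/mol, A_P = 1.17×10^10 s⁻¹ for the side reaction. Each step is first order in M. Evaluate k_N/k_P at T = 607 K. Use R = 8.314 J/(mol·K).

7.27

k_N/k_P = (A_N/A_P)·exp[−(E_N−E_P)/(RT)] = (A_N/A_P)·exp[(E_P−E_N)/(RT)].
(E_P−E_N)/(RT) = (54.0−29.8)×10³/(8.314×607) = 24200/5047 = 4.795.
k_N/k_P = (7.03×10^8/1.17×10^10)·exp(4.795) = 0.06009 × 120.9 = 7.27.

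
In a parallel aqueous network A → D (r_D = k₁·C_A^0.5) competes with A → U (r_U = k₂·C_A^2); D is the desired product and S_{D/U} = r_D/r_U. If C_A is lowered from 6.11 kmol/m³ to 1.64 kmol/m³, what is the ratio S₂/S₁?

7.19

S_{D/U} = (k₁/k₂)·C_A^-1.5, so S₂/S₁ = (C_{A,2}/C_{A,1})^-1.5.
= (1.64/6.11)^(-1.5) = (0.2684)^(-1.5) = 7.19.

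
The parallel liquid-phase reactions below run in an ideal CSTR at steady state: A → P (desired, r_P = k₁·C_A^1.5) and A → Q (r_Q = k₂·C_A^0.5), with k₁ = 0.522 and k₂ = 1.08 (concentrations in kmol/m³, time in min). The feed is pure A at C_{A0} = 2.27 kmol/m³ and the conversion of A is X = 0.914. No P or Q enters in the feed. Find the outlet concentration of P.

0.179 kmol/m³

Exit C_A = C_{A0}(1−X) = 2.27×0.0860 = 0.1952 kmol/m³.
Rates in a CSTR are evaluated at the outlet concentration: r_P = 0.522×0.1952^1.5 = 0.04503, r_Q = 1.08×0.1952^0.5 = 0.4772.
Fraction of consumed A going to P: r_P/(r_P+r_Q) = 0.08622.
C_P = 0.08622·C_{A0}·X = 0.08622×2.27×0.914 = 0.179 kmol/m³.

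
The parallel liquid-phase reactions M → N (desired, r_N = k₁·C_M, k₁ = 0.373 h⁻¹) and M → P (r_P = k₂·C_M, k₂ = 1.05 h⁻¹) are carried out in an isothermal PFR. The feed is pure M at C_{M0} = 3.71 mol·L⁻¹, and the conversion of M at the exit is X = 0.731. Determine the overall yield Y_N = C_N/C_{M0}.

C_M = C_{M0}(1−X) = 0.9980 mol·L⁻¹.
Both paths are first order in M, so the instantaneous fraction to N is constant: dC_N/d(−C_M) = k₁/(k₁+k₂) = 0.2621.
C_N = 0.2621·(C_{M0}−C_M) = 0.2621×2.712 = 0.711 mol·L⁻¹.
Y_N = C_N/C_{M0} = 0.7109/3.71 = 0.192.

0.192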